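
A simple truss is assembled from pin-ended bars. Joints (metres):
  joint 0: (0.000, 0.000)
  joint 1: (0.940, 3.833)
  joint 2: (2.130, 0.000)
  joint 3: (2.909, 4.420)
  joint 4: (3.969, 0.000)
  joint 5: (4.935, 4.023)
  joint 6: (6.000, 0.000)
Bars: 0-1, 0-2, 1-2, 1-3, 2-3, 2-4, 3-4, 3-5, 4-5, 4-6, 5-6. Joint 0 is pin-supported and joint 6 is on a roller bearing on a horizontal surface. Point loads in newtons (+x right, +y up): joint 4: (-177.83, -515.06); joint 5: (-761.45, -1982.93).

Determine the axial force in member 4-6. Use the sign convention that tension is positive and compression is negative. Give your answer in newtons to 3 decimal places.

386.799

N=7 nodes, M=11 members, R=3 reactions → 2N=14, M+R=14
member 0 (0-1): L=3.9466, (cx,cy)=(0.2382,0.9712)
member 1 (0-2): L=2.1300, (cx,cy)=(1.0000,0.0000)
member 2 (1-2): L=4.0135, (cx,cy)=(0.2965,-0.9550)
member 3 (1-3): L=2.0546, (cx,cy)=(0.9583,0.2857)
member 4 (2-3): L=4.4881, (cx,cy)=(0.1736,0.9848)
member 5 (2-4): L=1.8390, (cx,cy)=(1.0000,0.0000)
member 6 (3-4): L=4.5453, (cx,cy)=(0.2332,-0.9724)
member 7 (3-5): L=2.0645, (cx,cy)=(0.9813,-0.1923)
member 8 (4-5): L=4.1374, (cx,cy)=(0.2335,0.9724)
member 9 (4-6): L=2.0310, (cx,cy)=(1.0000,0.0000)
member 10 (5-6): L=4.1616, (cx,cy)=(0.2559,-0.9667)
solve A·x = −loads:
  F[0-1] = -1067.5946 N (compression)
  F[0-2] = -684.9993 N (compression)
  F[1-2] = +921.0658 N (tension)
  F[1-3] = -550.3146 N (compression)
  F[2-3] = -893.2052 N (compression)
  F[2-4] = -256.8693 N (compression)
  F[3-4] = +1263.1408 N (tension)
  F[3-5] = -995.5635 N (compression)
  F[4-5] = -733.5265 N (compression)
  F[4-6] = +386.7991 N (tension)
  F[5-6] = -1511.4512 N (compression)
  Rx@0 = +939.2800 N
  Ry@0 = +1036.8701 N
  Ry@6 = +1461.1199 N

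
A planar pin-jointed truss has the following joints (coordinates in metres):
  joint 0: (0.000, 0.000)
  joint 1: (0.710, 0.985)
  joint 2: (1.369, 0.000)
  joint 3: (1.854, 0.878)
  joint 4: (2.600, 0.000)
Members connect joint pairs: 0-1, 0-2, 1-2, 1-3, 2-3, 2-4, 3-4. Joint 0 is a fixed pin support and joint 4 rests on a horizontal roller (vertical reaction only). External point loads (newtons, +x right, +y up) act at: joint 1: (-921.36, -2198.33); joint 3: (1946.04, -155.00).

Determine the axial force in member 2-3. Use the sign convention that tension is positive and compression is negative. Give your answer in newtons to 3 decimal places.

N=5 nodes, M=7 members, R=3 reactions → 2N=10, M+R=10
member 0 (0-1): L=1.2142, (cx,cy)=(0.5847,0.8112)
member 1 (0-2): L=1.3690, (cx,cy)=(1.0000,0.0000)
member 2 (1-2): L=1.1851, (cx,cy)=(0.5561,-0.8311)
member 3 (1-3): L=1.1490, (cx,cy)=(0.9957,-0.0931)
member 4 (2-3): L=1.0030, (cx,cy)=(0.4835,0.8753)
member 5 (2-4): L=1.2310, (cx,cy)=(1.0000,0.0000)
member 6 (3-4): L=1.1521, (cx,cy)=(0.6475,-0.7621)
solve A·x = −loads:
  F[0-1] = -1644.9026 N (compression)
  F[0-2] = +1986.5180 N (tension)
  F[1-2] = -1104.0031 N (compression)
  F[1-3] = +575.9195 N (tension)
  F[2-3] = +1048.2690 N (tension)
  F[2-4] = +865.7586 N (tension)
  F[3-4] = -1337.0847 N (compression)
  Rx@0 = -1024.6800 N
  Ry@0 = +1334.3808 N
  Ry@4 = +1018.9492 N

1048.269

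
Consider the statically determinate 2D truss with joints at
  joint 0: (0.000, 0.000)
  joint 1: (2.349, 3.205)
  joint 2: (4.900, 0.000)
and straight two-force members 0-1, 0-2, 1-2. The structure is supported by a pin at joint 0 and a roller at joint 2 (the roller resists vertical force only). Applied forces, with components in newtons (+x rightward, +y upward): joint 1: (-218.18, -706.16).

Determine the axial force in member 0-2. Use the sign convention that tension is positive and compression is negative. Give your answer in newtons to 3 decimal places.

155.859

N=3 nodes, M=3 members, R=3 reactions → 2N=6, M+R=6
member 0 (0-1): L=3.9736, (cx,cy)=(0.5911,0.8066)
member 1 (0-2): L=4.9000, (cx,cy)=(1.0000,0.0000)
member 2 (1-2): L=4.0963, (cx,cy)=(0.6228,-0.7824)
solve A·x = −loads:
  F[0-1] = -632.7365 N (compression)
  F[0-2] = +155.8593 N (tension)
  F[1-2] = -250.2726 N (compression)
  Rx@0 = +218.1800 N
  Ry@0 = +510.3431 N
  Ry@2 = +195.8169 N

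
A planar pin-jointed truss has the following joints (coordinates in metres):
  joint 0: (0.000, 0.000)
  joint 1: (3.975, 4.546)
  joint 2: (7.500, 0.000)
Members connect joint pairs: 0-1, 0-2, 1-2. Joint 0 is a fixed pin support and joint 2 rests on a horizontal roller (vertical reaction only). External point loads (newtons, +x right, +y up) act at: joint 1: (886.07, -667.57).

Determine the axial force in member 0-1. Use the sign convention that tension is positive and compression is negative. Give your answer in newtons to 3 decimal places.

N=3 nodes, M=3 members, R=3 reactions → 2N=6, M+R=6
member 0 (0-1): L=6.0388, (cx,cy)=(0.6582,0.7528)
member 1 (0-2): L=7.5000, (cx,cy)=(1.0000,0.0000)
member 2 (1-2): L=5.7525, (cx,cy)=(0.6128,-0.7903)
solve A·x = −loads:
  F[0-1] = +296.6498 N (tension)
  F[0-2] = +690.8013 N (tension)
  F[1-2] = -1127.3371 N (compression)
  Rx@0 = -886.0700 N
  Ry@0 = -223.3187 N
  Ry@2 = +890.8887 N

296.650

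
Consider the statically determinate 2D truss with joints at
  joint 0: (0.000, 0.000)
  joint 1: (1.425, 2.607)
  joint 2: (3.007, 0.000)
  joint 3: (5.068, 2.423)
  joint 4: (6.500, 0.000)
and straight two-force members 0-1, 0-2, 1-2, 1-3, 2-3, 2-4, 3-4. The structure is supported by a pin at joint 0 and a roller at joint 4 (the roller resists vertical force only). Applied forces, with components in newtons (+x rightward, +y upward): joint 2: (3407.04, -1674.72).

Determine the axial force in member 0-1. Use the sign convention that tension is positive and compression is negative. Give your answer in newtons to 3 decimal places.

-1025.640

N=5 nodes, M=7 members, R=3 reactions → 2N=10, M+R=10
member 0 (0-1): L=2.9710, (cx,cy)=(0.4796,0.8775)
member 1 (0-2): L=3.0070, (cx,cy)=(1.0000,0.0000)
member 2 (1-2): L=3.0495, (cx,cy)=(0.5188,-0.8549)
member 3 (1-3): L=3.6476, (cx,cy)=(0.9987,-0.0504)
member 4 (2-3): L=3.1810, (cx,cy)=(0.6479,0.7617)
member 5 (2-4): L=3.4930, (cx,cy)=(1.0000,0.0000)
member 6 (3-4): L=2.8145, (cx,cy)=(0.5088,-0.8609)
solve A·x = −loads:
  F[0-1] = -1025.6396 N (compression)
  F[0-2] = +3898.9677 N (tension)
  F[1-2] = +1115.9768 N (tension)
  F[1-3] = -1072.2406 N (compression)
  F[2-3] = +946.1075 N (tension)
  F[2-4] = +457.8802 N (tension)
  F[3-4] = -899.9410 N (compression)
  Rx@0 = -3407.0400 N
  Ry@0 = +899.9688 N
  Ry@4 = +774.7512 N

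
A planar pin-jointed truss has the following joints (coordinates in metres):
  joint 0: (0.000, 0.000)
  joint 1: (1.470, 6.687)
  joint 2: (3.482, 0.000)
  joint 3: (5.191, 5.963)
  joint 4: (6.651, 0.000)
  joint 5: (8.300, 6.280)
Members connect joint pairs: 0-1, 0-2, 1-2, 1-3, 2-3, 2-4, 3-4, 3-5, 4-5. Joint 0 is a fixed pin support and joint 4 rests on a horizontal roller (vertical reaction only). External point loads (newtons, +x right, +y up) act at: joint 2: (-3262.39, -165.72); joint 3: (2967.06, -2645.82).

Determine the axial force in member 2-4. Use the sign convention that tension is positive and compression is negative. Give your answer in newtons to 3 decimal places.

N=6 nodes, M=9 members, R=3 reactions → 2N=12, M+R=12
member 0 (0-1): L=6.8467, (cx,cy)=(0.2147,0.9767)
member 1 (0-2): L=3.4820, (cx,cy)=(1.0000,0.0000)
member 2 (1-2): L=6.9831, (cx,cy)=(0.2881,-0.9576)
member 3 (1-3): L=3.7908, (cx,cy)=(0.9816,-0.1910)
member 4 (2-3): L=6.2031, (cx,cy)=(0.2755,0.9613)
member 5 (2-4): L=3.1690, (cx,cy)=(1.0000,0.0000)
member 6 (3-4): L=6.1391, (cx,cy)=(0.2378,-0.9713)
member 7 (3-5): L=3.1251, (cx,cy)=(0.9948,0.1014)
member 8 (4-5): L=6.4929, (cx,cy)=(0.2540,0.9672)
solve A·x = −loads:
  F[0-1] = +2048.1420 N (tension)
  F[0-2] = -735.0722 N (compression)
  F[1-2] = -2313.7694 N (compression)
  F[1-3] = +1127.1405 N (tension)
  F[2-3] = +2477.2433 N (tension)
  F[2-4] = +1178.1654 N (tension)
  F[3-4] = -4954.0519 N (compression)
  F[3-5] = -0.0000 N (tension)
  F[4-5] = -0.0000 N (tension)
  Rx@0 = +295.3300 N
  Ry@0 = -2000.3781 N
  Ry@4 = +4811.9181 N

1178.165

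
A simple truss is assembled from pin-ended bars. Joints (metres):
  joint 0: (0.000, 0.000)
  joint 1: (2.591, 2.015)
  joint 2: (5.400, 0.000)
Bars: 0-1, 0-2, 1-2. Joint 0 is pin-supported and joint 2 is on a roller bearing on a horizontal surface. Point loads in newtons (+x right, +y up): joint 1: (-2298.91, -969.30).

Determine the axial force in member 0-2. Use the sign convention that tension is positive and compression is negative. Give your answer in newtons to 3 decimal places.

N=3 nodes, M=3 members, R=3 reactions → 2N=6, M+R=6
member 0 (0-1): L=3.2823, (cx,cy)=(0.7894,0.6139)
member 1 (0-2): L=5.4000, (cx,cy)=(1.0000,0.0000)
member 2 (1-2): L=3.4570, (cx,cy)=(0.8126,-0.5829)
solve A·x = −loads:
  F[0-1] = -2218.6887 N (compression)
  F[0-2] = -547.5104 N (compression)
  F[1-2] = +673.8099 N (tension)
  Rx@0 = +2298.9100 N
  Ry@0 = +1362.0495 N
  Ry@2 = -392.7495 N

-547.510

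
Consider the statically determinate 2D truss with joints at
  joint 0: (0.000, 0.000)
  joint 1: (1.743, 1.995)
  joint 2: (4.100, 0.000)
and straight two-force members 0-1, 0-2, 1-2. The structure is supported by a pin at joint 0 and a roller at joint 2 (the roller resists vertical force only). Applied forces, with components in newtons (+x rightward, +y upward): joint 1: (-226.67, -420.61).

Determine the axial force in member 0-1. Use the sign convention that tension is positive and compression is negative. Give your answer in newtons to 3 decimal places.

-467.546

N=3 nodes, M=3 members, R=3 reactions → 2N=6, M+R=6
member 0 (0-1): L=2.6492, (cx,cy)=(0.6579,0.7531)
member 1 (0-2): L=4.1000, (cx,cy)=(1.0000,0.0000)
member 2 (1-2): L=3.0880, (cx,cy)=(0.7633,-0.6461)
solve A·x = −loads:
  F[0-1] = -467.5461 N (compression)
  F[0-2] = +80.9488 N (tension)
  F[1-2] = -106.0527 N (compression)
  Rx@0 = +226.6700 N
  Ry@0 = +352.0938 N
  Ry@2 = +68.5162 N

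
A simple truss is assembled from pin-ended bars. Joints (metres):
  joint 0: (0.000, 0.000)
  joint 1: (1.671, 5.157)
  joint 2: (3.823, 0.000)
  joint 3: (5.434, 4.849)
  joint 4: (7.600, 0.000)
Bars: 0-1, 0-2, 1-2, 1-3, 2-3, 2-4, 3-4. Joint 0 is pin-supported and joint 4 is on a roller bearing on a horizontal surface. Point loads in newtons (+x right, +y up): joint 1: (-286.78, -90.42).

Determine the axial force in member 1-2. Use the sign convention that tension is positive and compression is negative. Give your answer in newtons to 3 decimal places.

N=5 nodes, M=7 members, R=3 reactions → 2N=10, M+R=10
member 0 (0-1): L=5.4210, (cx,cy)=(0.3082,0.9513)
member 1 (0-2): L=3.8230, (cx,cy)=(1.0000,0.0000)
member 2 (1-2): L=5.5880, (cx,cy)=(0.3851,-0.9229)
member 3 (1-3): L=3.7756, (cx,cy)=(0.9967,-0.0816)
member 4 (2-3): L=5.1096, (cx,cy)=(0.3153,0.9490)
member 5 (2-4): L=3.7770, (cx,cy)=(1.0000,0.0000)
member 6 (3-4): L=5.3108, (cx,cy)=(0.4078,-0.9130)
solve A·x = −loads:
  F[0-1] = -278.7061 N (compression)
  F[0-2] = -200.8695 N (compression)
  F[1-2] = +177.5665 N (tension)
  F[1-3] = +132.9298 N (tension)
  F[2-3] = -172.6781 N (compression)
  F[2-4] = -78.0434 N (compression)
  F[3-4] = +191.3532 N (tension)
  Rx@0 = +286.7800 N
  Ry@0 = +265.1348 N
  Ry@4 = -174.7148 N

177.566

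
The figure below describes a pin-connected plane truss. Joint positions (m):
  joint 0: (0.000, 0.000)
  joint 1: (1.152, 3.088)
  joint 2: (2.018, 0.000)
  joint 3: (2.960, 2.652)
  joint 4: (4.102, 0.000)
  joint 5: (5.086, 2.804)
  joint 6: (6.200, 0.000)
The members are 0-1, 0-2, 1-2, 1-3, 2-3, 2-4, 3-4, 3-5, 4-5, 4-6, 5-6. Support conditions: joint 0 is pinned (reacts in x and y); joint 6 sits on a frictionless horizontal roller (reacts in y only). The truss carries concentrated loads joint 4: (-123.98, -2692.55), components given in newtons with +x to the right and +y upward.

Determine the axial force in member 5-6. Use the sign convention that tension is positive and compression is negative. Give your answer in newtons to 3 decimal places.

-1916.866

N=7 nodes, M=11 members, R=3 reactions → 2N=14, M+R=14
member 0 (0-1): L=3.2959, (cx,cy)=(0.3495,0.9369)
member 1 (0-2): L=2.0180, (cx,cy)=(1.0000,0.0000)
member 2 (1-2): L=3.2071, (cx,cy)=(0.2700,-0.9629)
member 3 (1-3): L=1.8598, (cx,cy)=(0.9721,-0.2344)
member 4 (2-3): L=2.8143, (cx,cy)=(0.3347,0.9423)
member 5 (2-4): L=2.0840, (cx,cy)=(1.0000,0.0000)
member 6 (3-4): L=2.8874, (cx,cy)=(0.3955,-0.9185)
member 7 (3-5): L=2.1314, (cx,cy)=(0.9975,0.0713)
member 8 (4-5): L=2.9716, (cx,cy)=(0.3311,0.9436)
member 9 (4-6): L=2.0980, (cx,cy)=(1.0000,0.0000)
member 10 (5-6): L=3.0172, (cx,cy)=(0.3692,-0.9293)
solve A·x = −loads:
  F[0-1] = -972.4609 N (compression)
  F[0-2] = +215.9212 N (tension)
  F[1-2] = +1106.2157 N (tension)
  F[1-3] = -656.9113 N (compression)
  F[2-3] = -1130.3218 N (compression)
  F[2-4] = +892.9610 N (tension)
  F[3-4] = +885.5833 N (tension)
  F[3-5] = -1370.6853 N (compression)
  F[4-5] = +1991.5260 N (tension)
  F[4-6] = +707.7419 N (tension)
  F[5-6] = -1916.8663 N (compression)
  Rx@0 = +123.9800 N
  Ry@0 = +911.1242 N
  Ry@6 = +1781.4258 N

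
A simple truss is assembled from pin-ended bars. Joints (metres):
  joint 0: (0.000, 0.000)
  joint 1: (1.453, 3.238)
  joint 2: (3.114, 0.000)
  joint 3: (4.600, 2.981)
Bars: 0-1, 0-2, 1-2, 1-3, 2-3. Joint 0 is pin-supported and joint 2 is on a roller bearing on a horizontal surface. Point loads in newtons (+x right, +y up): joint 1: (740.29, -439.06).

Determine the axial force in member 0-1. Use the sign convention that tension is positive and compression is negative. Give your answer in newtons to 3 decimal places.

N=4 nodes, M=5 members, R=3 reactions → 2N=8, M+R=8
member 0 (0-1): L=3.5491, (cx,cy)=(0.4094,0.9124)
member 1 (0-2): L=3.1140, (cx,cy)=(1.0000,0.0000)
member 2 (1-2): L=3.6392, (cx,cy)=(0.4564,-0.8898)
member 3 (1-3): L=3.1575, (cx,cy)=(0.9967,-0.0814)
member 4 (2-3): L=3.3308, (cx,cy)=(0.4461,0.8950)
solve A·x = −loads:
  F[0-1] = +587.0258 N (tension)
  F[0-2] = +499.9594 N (tension)
  F[1-2] = -1095.3870 N (compression)
  F[1-3] = +0.0000 N (tension)
  F[2-3] = -0.0000 N (compression)
  Rx@0 = -740.2900 N
  Ry@0 = -535.5749 N
  Ry@2 = +974.6349 N

587.026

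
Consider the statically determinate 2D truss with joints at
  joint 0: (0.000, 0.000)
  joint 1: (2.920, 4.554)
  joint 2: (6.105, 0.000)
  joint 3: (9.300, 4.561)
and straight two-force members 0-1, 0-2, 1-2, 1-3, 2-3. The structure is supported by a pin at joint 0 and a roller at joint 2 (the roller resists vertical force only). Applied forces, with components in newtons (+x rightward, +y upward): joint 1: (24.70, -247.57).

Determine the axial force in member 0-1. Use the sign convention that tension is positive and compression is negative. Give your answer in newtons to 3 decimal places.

N=4 nodes, M=5 members, R=3 reactions → 2N=8, M+R=8
member 0 (0-1): L=5.4097, (cx,cy)=(0.5398,0.8418)
member 1 (0-2): L=6.1050, (cx,cy)=(1.0000,0.0000)
member 2 (1-2): L=5.5573, (cx,cy)=(0.5731,-0.8195)
member 3 (1-3): L=6.3800, (cx,cy)=(1.0000,0.0011)
member 4 (2-3): L=5.5687, (cx,cy)=(0.5737,0.8190)
solve A·x = −loads:
  F[0-1] = -131.5412 N (compression)
  F[0-2] = +95.7016 N (tension)
  F[1-2] = -166.9823 N (compression)
  F[1-3] = +0.0000 N (tension)
  F[2-3] = -0.0000 N (compression)
  Rx@0 = -24.7000 N
  Ry@0 = +110.7333 N
  Ry@2 = +136.8367 N

-131.541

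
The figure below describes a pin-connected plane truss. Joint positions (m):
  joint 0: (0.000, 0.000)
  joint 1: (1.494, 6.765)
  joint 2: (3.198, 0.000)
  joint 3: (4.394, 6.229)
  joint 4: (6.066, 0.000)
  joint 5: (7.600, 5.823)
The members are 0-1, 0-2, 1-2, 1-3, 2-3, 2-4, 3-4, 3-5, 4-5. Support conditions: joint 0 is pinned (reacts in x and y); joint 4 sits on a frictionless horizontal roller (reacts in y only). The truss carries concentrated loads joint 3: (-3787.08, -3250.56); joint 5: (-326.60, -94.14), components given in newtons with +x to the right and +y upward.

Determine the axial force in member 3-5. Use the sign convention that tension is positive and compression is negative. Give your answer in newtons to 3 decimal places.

N=6 nodes, M=9 members, R=3 reactions → 2N=12, M+R=12
member 0 (0-1): L=6.9280, (cx,cy)=(0.2156,0.9765)
member 1 (0-2): L=3.1980, (cx,cy)=(1.0000,0.0000)
member 2 (1-2): L=6.9763, (cx,cy)=(0.2443,-0.9697)
member 3 (1-3): L=2.9491, (cx,cy)=(0.9833,-0.1817)
member 4 (2-3): L=6.3428, (cx,cy)=(0.1886,0.9821)
member 5 (2-4): L=2.8680, (cx,cy)=(1.0000,0.0000)
member 6 (3-4): L=6.4495, (cx,cy)=(0.2592,-0.9658)
member 7 (3-5): L=3.2316, (cx,cy)=(0.9921,-0.1256)
member 8 (4-5): L=6.0217, (cx,cy)=(0.2547,0.9670)
solve A·x = −loads:
  F[0-1] = -5196.7928 N (compression)
  F[0-2] = -2993.0099 N (compression)
  F[1-2] = +5712.5741 N (tension)
  F[1-3] = -2558.6108 N (compression)
  F[2-3] = -5640.7319 N (compression)
  F[2-4] = -534.0619 N (compression)
  F[3-4] = +1926.8203 N (tension)
  F[3-5] = -294.3891 N (compression)
  F[4-5] = -135.5990 N (compression)
  Rx@0 = +4113.6800 N
  Ry@0 = +5074.5201 N
  Ry@4 = -1729.8201 N

-294.389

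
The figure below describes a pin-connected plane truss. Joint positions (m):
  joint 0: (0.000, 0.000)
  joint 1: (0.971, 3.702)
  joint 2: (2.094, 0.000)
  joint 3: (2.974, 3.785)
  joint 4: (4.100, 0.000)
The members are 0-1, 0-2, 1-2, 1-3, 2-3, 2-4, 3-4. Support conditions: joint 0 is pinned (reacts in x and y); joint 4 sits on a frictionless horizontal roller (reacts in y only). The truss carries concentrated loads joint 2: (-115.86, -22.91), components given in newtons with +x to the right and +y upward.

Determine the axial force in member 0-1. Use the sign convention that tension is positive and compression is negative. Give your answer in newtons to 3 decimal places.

-11.588

N=5 nodes, M=7 members, R=3 reactions → 2N=10, M+R=10
member 0 (0-1): L=3.8272, (cx,cy)=(0.2537,0.9673)
member 1 (0-2): L=2.0940, (cx,cy)=(1.0000,0.0000)
member 2 (1-2): L=3.8686, (cx,cy)=(0.2903,-0.9569)
member 3 (1-3): L=2.0047, (cx,cy)=(0.9991,0.0414)
member 4 (2-3): L=3.8860, (cx,cy)=(0.2265,0.9740)
member 5 (2-4): L=2.0060, (cx,cy)=(1.0000,0.0000)
member 6 (3-4): L=3.9489, (cx,cy)=(0.2851,-0.9585)
solve A·x = −loads:
  F[0-1] = -11.5883 N (compression)
  F[0-2] = -112.9199 N (compression)
  F[1-2] = +11.4424 N (tension)
  F[1-3] = -6.2670 N (compression)
  F[2-3] = +12.2793 N (tension)
  F[2-4] = +3.4809 N (tension)
  F[3-4] = -12.2077 N (compression)
  Rx@0 = +115.8600 N
  Ry@0 = +11.2091 N
  Ry@4 = +11.7009 N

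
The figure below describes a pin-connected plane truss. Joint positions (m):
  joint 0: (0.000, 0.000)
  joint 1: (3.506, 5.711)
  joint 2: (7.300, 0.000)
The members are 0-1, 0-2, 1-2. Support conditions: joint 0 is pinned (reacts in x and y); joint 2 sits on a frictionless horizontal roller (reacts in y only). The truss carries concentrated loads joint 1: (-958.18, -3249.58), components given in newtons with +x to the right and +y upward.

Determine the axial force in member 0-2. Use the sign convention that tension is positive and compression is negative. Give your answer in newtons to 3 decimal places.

538.824

N=3 nodes, M=3 members, R=3 reactions → 2N=6, M+R=6
member 0 (0-1): L=6.7013, (cx,cy)=(0.5232,0.8522)
member 1 (0-2): L=7.3000, (cx,cy)=(1.0000,0.0000)
member 2 (1-2): L=6.8564, (cx,cy)=(0.5534,-0.8329)
solve A·x = −loads:
  F[0-1] = -2861.3492 N (compression)
  F[0-2] = +538.8243 N (tension)
  F[1-2] = -973.7440 N (compression)
  Rx@0 = +958.1800 N
  Ry@0 = +2438.5031 N
  Ry@2 = +811.0769 N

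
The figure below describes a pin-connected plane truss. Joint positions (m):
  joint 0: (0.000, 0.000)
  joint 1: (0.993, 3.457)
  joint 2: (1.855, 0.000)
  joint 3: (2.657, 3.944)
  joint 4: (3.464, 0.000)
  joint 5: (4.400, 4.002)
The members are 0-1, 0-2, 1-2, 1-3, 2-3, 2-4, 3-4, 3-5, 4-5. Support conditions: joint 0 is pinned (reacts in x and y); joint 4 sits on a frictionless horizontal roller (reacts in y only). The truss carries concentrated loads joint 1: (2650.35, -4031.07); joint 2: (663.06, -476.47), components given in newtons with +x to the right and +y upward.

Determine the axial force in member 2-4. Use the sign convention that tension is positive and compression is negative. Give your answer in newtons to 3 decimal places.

829.857

N=6 nodes, M=9 members, R=3 reactions → 2N=12, M+R=12
member 0 (0-1): L=3.5968, (cx,cy)=(0.2761,0.9611)
member 1 (0-2): L=1.8550, (cx,cy)=(1.0000,0.0000)
member 2 (1-2): L=3.5628, (cx,cy)=(0.2419,-0.9703)
member 3 (1-3): L=1.7338, (cx,cy)=(0.9597,0.2809)
member 4 (2-3): L=4.0247, (cx,cy)=(0.1993,0.9799)
member 5 (2-4): L=1.6090, (cx,cy)=(1.0000,0.0000)
member 6 (3-4): L=4.0257, (cx,cy)=(0.2005,-0.9797)
member 7 (3-5): L=1.7440, (cx,cy)=(0.9994,0.0333)
member 8 (4-5): L=4.1100, (cx,cy)=(0.2277,0.9737)
solve A·x = −loads:
  F[0-1] = -470.1051 N (compression)
  F[0-2] = +3443.1964 N (tension)
  F[1-2] = -4219.4753 N (compression)
  F[1-3] = -1833.0686 N (compression)
  F[2-3] = +4664.1282 N (tension)
  F[2-4] = +829.8566 N (tension)
  F[3-4] = -4139.7355 N (compression)
  F[3-5] = +0.0000 N (tension)
  F[4-5] = -0.0000 N (compression)
  Rx@0 = -3313.4100 N
  Ry@0 = +451.8344 N
  Ry@4 = +4055.7056 N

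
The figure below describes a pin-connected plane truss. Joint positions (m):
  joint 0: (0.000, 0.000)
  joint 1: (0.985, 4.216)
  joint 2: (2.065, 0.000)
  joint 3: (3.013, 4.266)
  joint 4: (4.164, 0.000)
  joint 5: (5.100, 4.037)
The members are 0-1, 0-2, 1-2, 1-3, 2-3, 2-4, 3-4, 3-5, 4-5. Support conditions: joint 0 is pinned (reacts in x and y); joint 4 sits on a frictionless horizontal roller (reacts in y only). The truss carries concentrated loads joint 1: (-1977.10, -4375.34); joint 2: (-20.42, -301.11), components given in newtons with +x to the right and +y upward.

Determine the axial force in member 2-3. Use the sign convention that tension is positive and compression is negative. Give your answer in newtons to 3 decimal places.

-847.627

N=6 nodes, M=9 members, R=3 reactions → 2N=12, M+R=12
member 0 (0-1): L=4.3295, (cx,cy)=(0.2275,0.9738)
member 1 (0-2): L=2.0650, (cx,cy)=(1.0000,0.0000)
member 2 (1-2): L=4.3521, (cx,cy)=(0.2482,-0.9687)
member 3 (1-3): L=2.0286, (cx,cy)=(0.9997,0.0246)
member 4 (2-3): L=4.3701, (cx,cy)=(0.2169,0.9762)
member 5 (2-4): L=2.0990, (cx,cy)=(1.0000,0.0000)
member 6 (3-4): L=4.4185, (cx,cy)=(0.2605,-0.9655)
member 7 (3-5): L=2.0995, (cx,cy)=(0.9940,-0.1091)
member 8 (4-5): L=4.1441, (cx,cy)=(0.2259,0.9742)
solve A·x = −loads:
  F[0-1] = -5641.8716 N (compression)
  F[0-2] = -713.9544 N (compression)
  F[1-2] = +1164.9932 N (tension)
  F[1-3] = +404.5593 N (tension)
  F[2-3] = -847.6274 N (compression)
  F[2-4] = -220.5602 N (compression)
  F[3-4] = +846.7033 N (tension)
  F[3-5] = -0.0000 N (tension)
  F[4-5] = +0.0000 N (tension)
  Rx@0 = +1997.5200 N
  Ry@0 = +5493.9216 N
  Ry@4 = -817.4716 N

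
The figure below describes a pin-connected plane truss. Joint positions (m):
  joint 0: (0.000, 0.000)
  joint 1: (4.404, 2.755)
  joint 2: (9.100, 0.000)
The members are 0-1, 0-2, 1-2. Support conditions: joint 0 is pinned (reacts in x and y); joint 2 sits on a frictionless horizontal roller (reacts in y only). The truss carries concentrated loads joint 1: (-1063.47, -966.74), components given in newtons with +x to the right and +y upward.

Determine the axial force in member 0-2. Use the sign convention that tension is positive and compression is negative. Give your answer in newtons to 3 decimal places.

248.687

N=3 nodes, M=3 members, R=3 reactions → 2N=6, M+R=6
member 0 (0-1): L=5.1947, (cx,cy)=(0.8478,0.5303)
member 1 (0-2): L=9.1000, (cx,cy)=(1.0000,0.0000)
member 2 (1-2): L=5.4445, (cx,cy)=(0.8625,-0.5060)
solve A·x = −loads:
  F[0-1] = -1547.7529 N (compression)
  F[0-2] = +248.6869 N (tension)
  F[1-2] = -288.3247 N (compression)
  Rx@0 = +1063.4700 N
  Ry@0 = +820.8430 N
  Ry@2 = +145.8970 N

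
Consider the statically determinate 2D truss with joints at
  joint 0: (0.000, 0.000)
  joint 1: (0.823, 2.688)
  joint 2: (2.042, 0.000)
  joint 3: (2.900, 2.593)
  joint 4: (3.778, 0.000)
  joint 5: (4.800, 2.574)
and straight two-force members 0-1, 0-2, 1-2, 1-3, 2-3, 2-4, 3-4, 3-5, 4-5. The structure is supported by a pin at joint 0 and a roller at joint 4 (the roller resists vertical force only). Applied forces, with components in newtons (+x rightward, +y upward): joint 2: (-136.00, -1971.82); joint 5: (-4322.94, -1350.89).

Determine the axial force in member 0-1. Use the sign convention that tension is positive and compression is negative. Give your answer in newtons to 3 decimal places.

N=6 nodes, M=9 members, R=3 reactions → 2N=12, M+R=12
member 0 (0-1): L=2.8112, (cx,cy)=(0.2928,0.9562)
member 1 (0-2): L=2.0420, (cx,cy)=(1.0000,0.0000)
member 2 (1-2): L=2.9515, (cx,cy)=(0.4130,-0.9107)
member 3 (1-3): L=2.0792, (cx,cy)=(0.9990,-0.0457)
member 4 (2-3): L=2.7313, (cx,cy)=(0.3141,0.9494)
member 5 (2-4): L=1.7360, (cx,cy)=(1.0000,0.0000)
member 6 (3-4): L=2.7376, (cx,cy)=(0.3207,-0.9472)
member 7 (3-5): L=1.9001, (cx,cy)=(1.0000,-0.0100)
member 8 (4-5): L=2.7695, (cx,cy)=(0.3690,0.9294)
solve A·x = −loads:
  F[0-1] = -3645.6271 N (compression)
  F[0-2] = -3391.6435 N (compression)
  F[1-2] = +3963.4164 N (tension)
  F[1-3] = -2707.0601 N (compression)
  F[2-3] = -1725.0958 N (compression)
  F[2-4] = -1076.7855 N (compression)
  F[3-4] = +1638.3378 N (tension)
  F[3-5] = -3771.7862 N (compression)
  F[4-5] = -1494.0566 N (compression)
  Rx@0 = +4458.9400 N
  Ry@0 = +3485.8966 N
  Ry@4 = -163.1866 N

-3645.627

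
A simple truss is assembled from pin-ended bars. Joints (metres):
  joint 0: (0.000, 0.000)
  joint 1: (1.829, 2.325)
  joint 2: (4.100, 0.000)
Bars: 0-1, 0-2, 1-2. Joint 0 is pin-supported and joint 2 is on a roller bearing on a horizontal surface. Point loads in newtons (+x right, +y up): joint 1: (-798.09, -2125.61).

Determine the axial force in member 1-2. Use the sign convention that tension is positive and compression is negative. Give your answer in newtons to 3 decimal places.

-692.868

N=3 nodes, M=3 members, R=3 reactions → 2N=6, M+R=6
member 0 (0-1): L=2.9582, (cx,cy)=(0.6183,0.7860)
member 1 (0-2): L=4.1000, (cx,cy)=(1.0000,0.0000)
member 2 (1-2): L=3.2501, (cx,cy)=(0.6988,-0.7154)
solve A·x = −loads:
  F[0-1] = -2073.8552 N (compression)
  F[0-2] = +484.1420 N (tension)
  F[1-2] = -692.8683 N (compression)
  Rx@0 = +798.0900 N
  Ry@0 = +1629.9560 N
  Ry@2 = +495.6540 N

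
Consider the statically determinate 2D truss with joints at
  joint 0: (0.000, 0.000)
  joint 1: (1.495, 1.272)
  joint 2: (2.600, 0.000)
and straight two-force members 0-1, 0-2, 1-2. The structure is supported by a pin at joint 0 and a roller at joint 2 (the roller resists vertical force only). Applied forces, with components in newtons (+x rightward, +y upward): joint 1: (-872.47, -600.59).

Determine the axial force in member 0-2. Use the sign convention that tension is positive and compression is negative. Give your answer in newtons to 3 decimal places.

-70.800

N=3 nodes, M=3 members, R=3 reactions → 2N=6, M+R=6
member 0 (0-1): L=1.9629, (cx,cy)=(0.7616,0.6480)
member 1 (0-2): L=2.6000, (cx,cy)=(1.0000,0.0000)
member 2 (1-2): L=1.6849, (cx,cy)=(0.6558,-0.7549)
solve A·x = −loads:
  F[0-1] = -1052.5786 N (compression)
  F[0-2] = -70.7999 N (compression)
  F[1-2] = +107.9577 N (tension)
  Rx@0 = +872.4700 N
  Ry@0 = +682.0899 N
  Ry@2 = -81.4999 N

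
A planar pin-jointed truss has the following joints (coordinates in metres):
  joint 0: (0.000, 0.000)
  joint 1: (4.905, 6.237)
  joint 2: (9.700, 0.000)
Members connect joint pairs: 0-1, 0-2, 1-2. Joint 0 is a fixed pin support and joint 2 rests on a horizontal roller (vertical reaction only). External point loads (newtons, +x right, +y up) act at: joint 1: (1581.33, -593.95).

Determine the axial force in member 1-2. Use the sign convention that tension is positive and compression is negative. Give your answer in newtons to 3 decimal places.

-1661.377

N=3 nodes, M=3 members, R=3 reactions → 2N=6, M+R=6
member 0 (0-1): L=7.9347, (cx,cy)=(0.6182,0.7860)
member 1 (0-2): L=9.7000, (cx,cy)=(1.0000,0.0000)
member 2 (1-2): L=7.8672, (cx,cy)=(0.6095,-0.7928)
solve A·x = −loads:
  F[0-1] = +920.0157 N (tension)
  F[0-2] = +1012.6019 N (tension)
  F[1-2] = -1661.3766 N (compression)
  Rx@0 = -1581.3300 N
  Ry@0 = -723.1716 N
  Ry@2 = +1317.1216 N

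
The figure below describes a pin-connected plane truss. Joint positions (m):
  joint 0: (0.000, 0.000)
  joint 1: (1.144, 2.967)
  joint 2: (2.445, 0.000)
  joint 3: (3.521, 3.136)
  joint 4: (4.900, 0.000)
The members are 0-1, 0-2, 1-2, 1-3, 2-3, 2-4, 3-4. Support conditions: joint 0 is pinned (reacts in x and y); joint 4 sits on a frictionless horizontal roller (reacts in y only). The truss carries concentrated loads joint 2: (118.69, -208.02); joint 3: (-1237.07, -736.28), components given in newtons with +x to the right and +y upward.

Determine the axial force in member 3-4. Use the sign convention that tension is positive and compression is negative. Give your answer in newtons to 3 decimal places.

N=5 nodes, M=7 members, R=3 reactions → 2N=10, M+R=10
member 0 (0-1): L=3.1799, (cx,cy)=(0.3598,0.9330)
member 1 (0-2): L=2.4450, (cx,cy)=(1.0000,0.0000)
member 2 (1-2): L=3.2397, (cx,cy)=(0.4016,-0.9158)
member 3 (1-3): L=2.3830, (cx,cy)=(0.9975,0.0709)
member 4 (2-3): L=3.3155, (cx,cy)=(0.3245,0.9459)
member 5 (2-4): L=2.4550, (cx,cy)=(1.0000,0.0000)
member 6 (3-4): L=3.4258, (cx,cy)=(0.4025,-0.9154)
solve A·x = −loads:
  F[0-1] = -1182.3190 N (compression)
  F[0-2] = -693.0305 N (compression)
  F[1-2] = +1136.1113 N (tension)
  F[1-3] = -883.8142 N (compression)
  F[2-3] = -880.0960 N (compression)
  F[2-4] = -69.8547 N (compression)
  F[3-4] = +173.5376 N (tension)
  Rx@0 = +1118.3800 N
  Ry@0 = +1103.1573 N
  Ry@4 = -158.8573 N

173.538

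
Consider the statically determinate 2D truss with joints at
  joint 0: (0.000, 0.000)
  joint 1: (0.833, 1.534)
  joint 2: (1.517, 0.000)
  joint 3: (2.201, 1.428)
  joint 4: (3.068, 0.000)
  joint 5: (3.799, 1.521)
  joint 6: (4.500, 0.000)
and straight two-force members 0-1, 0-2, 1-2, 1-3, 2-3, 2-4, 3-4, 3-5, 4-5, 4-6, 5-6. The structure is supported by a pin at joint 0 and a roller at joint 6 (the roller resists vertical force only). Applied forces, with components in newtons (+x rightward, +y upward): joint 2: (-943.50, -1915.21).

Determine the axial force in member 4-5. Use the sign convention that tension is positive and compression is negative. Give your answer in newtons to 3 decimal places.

N=7 nodes, M=11 members, R=3 reactions → 2N=14, M+R=14
member 0 (0-1): L=1.7456, (cx,cy)=(0.4772,0.8788)
member 1 (0-2): L=1.5170, (cx,cy)=(1.0000,0.0000)
member 2 (1-2): L=1.6796, (cx,cy)=(0.4072,-0.9133)
member 3 (1-3): L=1.3721, (cx,cy)=(0.9970,-0.0773)
member 4 (2-3): L=1.5834, (cx,cy)=(0.4320,0.9019)
member 5 (2-4): L=1.5510, (cx,cy)=(1.0000,0.0000)
member 6 (3-4): L=1.6706, (cx,cy)=(0.5190,-0.8548)
member 7 (3-5): L=1.6007, (cx,cy)=(0.9983,0.0581)
member 8 (4-5): L=1.6875, (cx,cy)=(0.4332,0.9013)
member 9 (4-6): L=1.4320, (cx,cy)=(1.0000,0.0000)
member 10 (5-6): L=1.6748, (cx,cy)=(0.4186,-0.9082)
solve A·x = −loads:
  F[0-1] = -1444.6785 N (compression)
  F[0-2] = -254.0913 N (compression)
  F[1-2] = +1500.3899 N (tension)
  F[1-3] = -1304.3301 N (compression)
  F[2-3] = +604.1553 N (tension)
  F[2-4] = +1039.4419 N (tension)
  F[3-4] = -797.8972 N (compression)
  F[3-5] = -626.4089 N (compression)
  F[4-5] = +756.7123 N (tension)
  F[4-6] = +297.5625 N (tension)
  F[5-6] = -710.9097 N (compression)
  Rx@0 = +943.5000 N
  Ry@0 = +1269.5714 N
  Ry@6 = +645.6386 N

756.712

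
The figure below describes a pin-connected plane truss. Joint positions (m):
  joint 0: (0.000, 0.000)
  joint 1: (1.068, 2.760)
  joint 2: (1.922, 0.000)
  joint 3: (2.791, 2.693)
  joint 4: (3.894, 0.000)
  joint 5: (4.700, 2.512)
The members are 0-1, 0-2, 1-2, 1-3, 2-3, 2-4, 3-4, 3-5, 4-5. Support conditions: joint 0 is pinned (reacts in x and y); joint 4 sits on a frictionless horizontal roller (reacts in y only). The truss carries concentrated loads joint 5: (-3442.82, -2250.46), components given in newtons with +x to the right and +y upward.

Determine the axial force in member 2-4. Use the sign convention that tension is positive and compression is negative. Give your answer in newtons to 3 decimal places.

-1623.815

N=6 nodes, M=9 members, R=3 reactions → 2N=12, M+R=12
member 0 (0-1): L=2.9594, (cx,cy)=(0.3609,0.9326)
member 1 (0-2): L=1.9220, (cx,cy)=(1.0000,0.0000)
member 2 (1-2): L=2.8891, (cx,cy)=(0.2956,-0.9553)
member 3 (1-3): L=1.7243, (cx,cy)=(0.9992,-0.0389)
member 4 (2-3): L=2.8297, (cx,cy)=(0.3071,0.9517)
member 5 (2-4): L=1.9720, (cx,cy)=(1.0000,0.0000)
member 6 (3-4): L=2.9101, (cx,cy)=(0.3790,-0.9254)
member 7 (3-5): L=1.9176, (cx,cy)=(0.9955,-0.0944)
member 8 (4-5): L=2.6381, (cx,cy)=(0.3055,0.9522)
solve A·x = −loads:
  F[0-1] = -1881.9553 N (compression)
  F[0-2] = -2763.6593 N (compression)
  F[1-2] = +1887.5897 N (tension)
  F[1-3] = -1238.0549 N (compression)
  F[2-3] = -1894.7999 N (compression)
  F[2-4] = -1623.8152 N (compression)
  F[3-4] = +2167.1797 N (tension)
  F[3-5] = -2652.2528 N (compression)
  F[4-5] = -2626.3855 N (compression)
  Rx@0 = +3442.8200 N
  Ry@0 = +1755.1343 N
  Ry@4 = +495.3257 N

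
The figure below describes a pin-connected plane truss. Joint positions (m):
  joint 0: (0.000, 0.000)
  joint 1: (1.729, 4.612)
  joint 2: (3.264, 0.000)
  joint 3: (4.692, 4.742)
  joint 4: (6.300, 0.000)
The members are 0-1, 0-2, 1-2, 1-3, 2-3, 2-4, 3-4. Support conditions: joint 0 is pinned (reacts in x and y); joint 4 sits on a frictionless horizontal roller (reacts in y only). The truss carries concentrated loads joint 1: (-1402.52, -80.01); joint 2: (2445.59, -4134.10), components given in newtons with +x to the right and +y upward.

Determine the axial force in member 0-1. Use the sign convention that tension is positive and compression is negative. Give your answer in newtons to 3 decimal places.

-3286.150

N=5 nodes, M=7 members, R=3 reactions → 2N=10, M+R=10
member 0 (0-1): L=4.9254, (cx,cy)=(0.3510,0.9364)
member 1 (0-2): L=3.2640, (cx,cy)=(1.0000,0.0000)
member 2 (1-2): L=4.8607, (cx,cy)=(0.3158,-0.9488)
member 3 (1-3): L=2.9659, (cx,cy)=(0.9990,0.0438)
member 4 (2-3): L=4.9523, (cx,cy)=(0.2883,0.9575)
member 5 (2-4): L=3.0360, (cx,cy)=(1.0000,0.0000)
member 6 (3-4): L=5.0072, (cx,cy)=(0.3211,-0.9470)
solve A·x = −loads:
  F[0-1] = -3286.1501 N (compression)
  F[0-2] = +2196.6219 N (tension)
  F[1-2] = +3124.5410 N (tension)
  F[1-3] = -738.4582 N (compression)
  F[2-3] = +1221.3254 N (tension)
  F[2-4] = +385.5816 N (tension)
  F[3-4] = -1200.6785 N (compression)
  Rx@0 = -1043.0700 N
  Ry@0 = +3077.0279 N
  Ry@4 = +1137.0821 N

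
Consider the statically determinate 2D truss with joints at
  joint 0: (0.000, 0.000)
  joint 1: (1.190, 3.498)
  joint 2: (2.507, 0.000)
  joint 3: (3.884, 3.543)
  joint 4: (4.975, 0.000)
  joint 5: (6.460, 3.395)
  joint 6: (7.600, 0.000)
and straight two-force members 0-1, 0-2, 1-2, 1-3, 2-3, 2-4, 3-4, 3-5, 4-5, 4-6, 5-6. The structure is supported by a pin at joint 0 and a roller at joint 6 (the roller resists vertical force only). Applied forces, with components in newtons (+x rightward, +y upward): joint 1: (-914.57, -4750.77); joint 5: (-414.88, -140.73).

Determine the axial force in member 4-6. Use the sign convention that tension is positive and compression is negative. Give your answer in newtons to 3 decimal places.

86.370

N=7 nodes, M=11 members, R=3 reactions → 2N=14, M+R=14
member 0 (0-1): L=3.6949, (cx,cy)=(0.3221,0.9467)
member 1 (0-2): L=2.5070, (cx,cy)=(1.0000,0.0000)
member 2 (1-2): L=3.7377, (cx,cy)=(0.3524,-0.9359)
member 3 (1-3): L=2.6944, (cx,cy)=(0.9999,0.0167)
member 4 (2-3): L=3.8012, (cx,cy)=(0.3623,0.9321)
member 5 (2-4): L=2.4680, (cx,cy)=(1.0000,0.0000)
member 6 (3-4): L=3.7072, (cx,cy)=(0.2943,-0.9557)
member 7 (3-5): L=2.5802, (cx,cy)=(0.9984,-0.0574)
member 8 (4-5): L=3.7056, (cx,cy)=(0.4007,0.9162)
member 9 (4-6): L=2.6250, (cx,cy)=(1.0000,0.0000)
member 10 (5-6): L=3.5813, (cx,cy)=(0.3183,-0.9480)
solve A·x = −loads:
  F[0-1] = -4895.1110 N (compression)
  F[0-2] = +247.1071 N (tension)
  F[1-2] = -135.4333 N (compression)
  F[1-3] = -614.3523 N (compression)
  F[2-3] = +135.9837 N (tension)
  F[2-4] = +150.1257 N (tension)
  F[3-4] = -89.5024 N (compression)
  F[3-5] = -539.5540 N (compression)
  F[4-5] = +93.3637 N (tension)
  F[4-6] = +86.3703 N (tension)
  F[5-6] = -271.3308 N (compression)
  Rx@0 = +1329.4500 N
  Ry@0 = +4634.2831 N
  Ry@6 = +257.2169 N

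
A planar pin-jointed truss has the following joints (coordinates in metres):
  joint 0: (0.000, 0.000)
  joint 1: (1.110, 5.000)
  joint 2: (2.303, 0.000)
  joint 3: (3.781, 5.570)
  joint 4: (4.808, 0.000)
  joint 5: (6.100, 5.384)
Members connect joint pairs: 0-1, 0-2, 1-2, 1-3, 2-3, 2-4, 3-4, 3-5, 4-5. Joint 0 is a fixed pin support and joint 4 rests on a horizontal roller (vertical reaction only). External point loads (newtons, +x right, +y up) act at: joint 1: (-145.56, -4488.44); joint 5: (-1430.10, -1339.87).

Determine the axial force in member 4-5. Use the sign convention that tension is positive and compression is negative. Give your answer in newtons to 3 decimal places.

-1467.621

N=6 nodes, M=9 members, R=3 reactions → 2N=12, M+R=12
member 0 (0-1): L=5.1217, (cx,cy)=(0.2167,0.9762)
member 1 (0-2): L=2.3030, (cx,cy)=(1.0000,0.0000)
member 2 (1-2): L=5.1404, (cx,cy)=(0.2321,-0.9727)
member 3 (1-3): L=2.7311, (cx,cy)=(0.9780,0.2087)
member 4 (2-3): L=5.7628, (cx,cy)=(0.2565,0.9666)
member 5 (2-4): L=2.5050, (cx,cy)=(1.0000,0.0000)
member 6 (3-4): L=5.6639, (cx,cy)=(0.1813,-0.9834)
member 7 (3-5): L=2.3264, (cx,cy)=(0.9968,-0.0800)
member 8 (4-5): L=5.5369, (cx,cy)=(0.2333,0.9724)
solve A·x = −loads:
  F[0-1] = -4962.9200 N (compression)
  F[0-2] = -500.0775 N (compression)
  F[1-2] = +154.6202 N (tension)
  F[1-3] = -987.6569 N (compression)
  F[2-3] = -155.6032 N (compression)
  F[2-4] = -424.2842 N (compression)
  F[3-4] = +451.2424 N (tension)
  F[3-5] = -1091.1298 N (compression)
  F[4-5] = -1467.6214 N (compression)
  Rx@0 = +1575.6600 N
  Ry@0 = +4844.9662 N
  Ry@4 = +983.3438 N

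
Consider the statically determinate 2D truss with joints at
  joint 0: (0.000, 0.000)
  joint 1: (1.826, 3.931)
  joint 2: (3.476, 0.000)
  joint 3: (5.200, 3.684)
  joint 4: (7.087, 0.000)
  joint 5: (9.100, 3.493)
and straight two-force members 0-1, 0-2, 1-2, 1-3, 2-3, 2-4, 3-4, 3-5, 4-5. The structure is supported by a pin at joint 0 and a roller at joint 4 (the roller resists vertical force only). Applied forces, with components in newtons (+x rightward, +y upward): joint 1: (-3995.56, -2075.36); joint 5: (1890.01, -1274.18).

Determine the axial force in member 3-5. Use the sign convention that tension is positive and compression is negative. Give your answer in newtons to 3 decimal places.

2555.338

N=6 nodes, M=9 members, R=3 reactions → 2N=12, M+R=12
member 0 (0-1): L=4.3344, (cx,cy)=(0.4213,0.9069)
member 1 (0-2): L=3.4760, (cx,cy)=(1.0000,0.0000)
member 2 (1-2): L=4.2632, (cx,cy)=(0.3870,-0.9221)
member 3 (1-3): L=3.3830, (cx,cy)=(0.9973,-0.0730)
member 4 (2-3): L=4.0674, (cx,cy)=(0.4239,0.9057)
member 5 (2-4): L=3.6110, (cx,cy)=(1.0000,0.0000)
member 6 (3-4): L=4.1392, (cx,cy)=(0.4559,-0.8900)
member 7 (3-5): L=3.9047, (cx,cy)=(0.9988,-0.0489)
member 8 (4-5): L=4.0315, (cx,cy)=(0.4993,0.8664)
solve A·x = −loads:
  F[0-1] = -2716.2221 N (compression)
  F[0-2] = -961.2579 N (compression)
  F[1-2] = +200.6543 N (tension)
  F[1-3] = +2781.0311 N (tension)
  F[2-3] = -204.2736 N (compression)
  F[2-4] = -797.0166 N (compression)
  F[3-4] = +295.5698 N (tension)
  F[3-5] = +2555.3383 N (tension)
  F[4-5] = -1326.3574 N (compression)
  Rx@0 = +2105.5500 N
  Ry@0 = +2463.4240 N
  Ry@4 = +886.1160 N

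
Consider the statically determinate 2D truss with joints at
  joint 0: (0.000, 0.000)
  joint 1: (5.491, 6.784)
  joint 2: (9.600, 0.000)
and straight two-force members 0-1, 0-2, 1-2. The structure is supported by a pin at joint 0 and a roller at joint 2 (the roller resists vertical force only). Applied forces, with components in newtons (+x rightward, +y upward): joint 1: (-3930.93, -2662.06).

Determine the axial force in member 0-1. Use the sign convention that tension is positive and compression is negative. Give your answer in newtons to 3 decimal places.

N=3 nodes, M=3 members, R=3 reactions → 2N=6, M+R=6
member 0 (0-1): L=8.7278, (cx,cy)=(0.6291,0.7773)
member 1 (0-2): L=9.6000, (cx,cy)=(1.0000,0.0000)
member 2 (1-2): L=7.9314, (cx,cy)=(0.5181,-0.8553)
solve A·x = −loads:
  F[0-1] = -5039.6547 N (compression)
  F[0-2] = -760.2706 N (compression)
  F[1-2] = +1467.5062 N (tension)
  Rx@0 = +3930.9300 N
  Ry@0 = +3917.2743 N
  Ry@2 = -1255.2143 N

-5039.655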